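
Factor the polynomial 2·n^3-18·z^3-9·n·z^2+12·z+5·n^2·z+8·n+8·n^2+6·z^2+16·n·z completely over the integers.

(2·n+3·z)·(n+3·z+2)·(n-2·z+2)

Group: n·(2·n^2+9·n·z+4·n+9·z^2+6·z) + (-2·z+2)·(2·n^2+9·n·z+4·n+9·z^2+6·z); both groups contain (2·n^2+9·n·z+4·n+9·z^2+6·z), so (n-2·z+2) is a factor with cofactor 2·n^2+9·n·z+4·n+9·z^2+6·z.
The cofactor groups again: 2·n^2+9·n·z+4·n+9·z^2+6·z = n·(2·n+3·z) + (3·z+2)·(2·n+3·z); both groups contain (2·n+3·z), giving (n+3·z+2)·(2·n+3·z).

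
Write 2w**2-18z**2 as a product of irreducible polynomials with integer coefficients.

2(w+3z)(w-3z)

Pull out the common factor 2; w**2-9z**2 is a difference of squares.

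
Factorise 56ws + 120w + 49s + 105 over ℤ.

Group as (56ws + 120w) + (49s + 105) = 8w(7s + 15) + 7(7s + 15).
Both groups share the factor (7s + 15).

(7s + 15)(8w + 7)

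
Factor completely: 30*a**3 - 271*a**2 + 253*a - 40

Testing divisors of the constant over divisors of the leading coefficient, a = 1/5 is a root, so (5*a - 1) is a factor; dividing leaves 6*a**2 - 53*a + 40.
The remaining quadratic factors as (6*a - 5)(a - 8).

(5*a - 1)*(6*a - 5)*(a - 8)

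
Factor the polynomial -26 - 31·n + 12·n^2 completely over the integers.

(3·n + 2)·(4·n - 13)

Need a pair with product 12·(-26) = -312 and sum -31: that's -39 and 8.
Split the middle term: 12·n^2 - 39·n + 8·n - 26 = 3·n·(4·n - 13) + 2·(4·n - 13).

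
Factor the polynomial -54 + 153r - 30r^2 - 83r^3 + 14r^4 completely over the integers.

(2r + 3)(7r - 3)(r - 1)(r - 6)

Among the possible rational roots, r = -3/2 is a root, so (2r + 3) is a factor; dividing leaves 7r^3 - 52r^2 + 63r - 18.
Then r = 3/7 is a root, so (7r - 3) divides it; the quotient is r^2 - 7r + 6.
The remaining quadratic factors as (r - 1)(r - 6).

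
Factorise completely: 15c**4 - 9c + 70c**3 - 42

(3c + 14)(5c**3 - 3)

Group as (15c**4 - 9c) + (70c**3 - 42) = 3c(5c**3 - 3) + 14(5c**3 - 3).
Both groups share the factor (5c**3 - 3).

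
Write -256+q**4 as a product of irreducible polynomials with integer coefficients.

(q)⁴ − (4)⁴ = ((q)² − (4)²)((q)² + (4)²); the first factor splits again, the second (q**2+16) is irreducible.

(q+4)·(q-4)·(q**2+16)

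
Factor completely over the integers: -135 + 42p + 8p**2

Need a pair with product 8·(-135) = -1080 and sum 42: that's 60 and -18.
Split the middle term: 8p**2 + 60p - 18p - 135 = 4p(2p + 15) - 9(2p + 15).

(2p + 15)(4p - 9)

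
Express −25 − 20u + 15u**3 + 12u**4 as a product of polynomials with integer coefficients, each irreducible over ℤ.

(4u + 5)(3u**3 − 5)

Group as (12u**4 − 20u) + (15u**3 − 25) = 4u(3u**3 − 5) + 5(3u**3 − 5).
Both groups share the factor (3u**3 − 5).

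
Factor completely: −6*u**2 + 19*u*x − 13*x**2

−(6*u − 13*x)*(u − x)

Group: −u*(6*u − 13*x) + x*(6*u − 13*x); both groups contain (6*u − 13*x).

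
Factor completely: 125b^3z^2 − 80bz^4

5bz^2(5b + 4z)(5b − 4z)

Every term has a factor of 5bz^2. Then 25b^2 − 16z^2 = (5b)² − (4z)².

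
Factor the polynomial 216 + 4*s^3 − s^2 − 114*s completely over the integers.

Among the possible rational roots, s = −6 is a root, so (s + 6) is a factor; dividing leaves 4*s^2 − 25*s + 36.
The remaining quadratic factors as (s − 4)(4*s − 9).

(4*s − 9)*(s + 6)*(s − 4)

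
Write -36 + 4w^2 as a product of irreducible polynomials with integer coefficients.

4(w + 3)(w - 3)

Pull out the common factor 4; w^2 - 9 is a difference of squares.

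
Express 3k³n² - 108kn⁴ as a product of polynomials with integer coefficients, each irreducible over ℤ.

3kn²(k + 6n)(k - 6n)

Factor out 3kn², leaving k² - 36n², which is a difference of two squares.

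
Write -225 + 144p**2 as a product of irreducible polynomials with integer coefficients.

9(4p + 5)(4p - 5)

Factor out 9, leaving 16p**2 - 25, which is a difference of two squares.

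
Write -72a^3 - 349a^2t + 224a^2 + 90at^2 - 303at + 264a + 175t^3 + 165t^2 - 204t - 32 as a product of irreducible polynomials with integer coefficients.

Group: 9a(-8a^2 - 45at + 24a - 25t^2 - 20t + 32) + (-7t - 1)(-8a^2 - 45at + 24a - 25t^2 - 20t + 32); both groups contain (-8a^2 - 45at + 24a - 25t^2 - 20t + 32), so (9a - 7t - 1) is a factor with cofactor -8a^2 - 45at + 24a - 25t^2 - 20t + 32.
The cofactor groups again: -8a^2 - 45at + 24a - 25t^2 - 20t + 32 = -a(8a + 5t + 8) + (-5t + 4)(8a + 5t + 8); both groups contain (8a + 5t + 8), giving -(a + 5t - 4)(8a + 5t + 8).

-(8a + 5t + 8)(9a - 7t - 1)(a + 5t - 4)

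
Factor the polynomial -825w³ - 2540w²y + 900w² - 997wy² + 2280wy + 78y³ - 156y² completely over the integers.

-(11w + 6y - 12)(15w - y)(5w + 13y)

Group: 15w(-55w² - 173wy + 60w - 78y² + 156y) - y(-55w² - 173wy + 60w - 78y² + 156y); both groups contain (-55w² - 173wy + 60w - 78y² + 156y), so (15w - y) is a factor with cofactor -55w² - 173wy + 60w - 78y² + 156y.
The cofactor groups again: -55w² - 173wy + 60w - 78y² + 156y = -5w(11w + 6y - 12) - 13y(11w + 6y - 12); both groups contain (11w + 6y - 12), giving -(5w + 13y)(11w + 6y - 12).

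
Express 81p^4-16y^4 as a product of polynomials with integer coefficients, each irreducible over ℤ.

(3p+2y)(3p-2y)(9p^2+4y^2)

Write as (9p^2)² − (4y^2)², then factor 9p^2-4y^2 once more.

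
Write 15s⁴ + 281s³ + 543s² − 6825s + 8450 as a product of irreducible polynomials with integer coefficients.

(3s − 5)(5s − 13)(s + 10)(s + 13)

Among the possible rational roots, s = −10 is a root, so (s + 10) divides it; the quotient is 15s³ + 131s² − 767s + 845.
Next, s = 5/3 is a root, giving the factor (3s − 5) and quotient 5s² + 52s − 169.
The remaining quadratic factors as (5s − 13)(s + 13).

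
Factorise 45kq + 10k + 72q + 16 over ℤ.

Group as (45kq + 10k) + (72q + 16) = 5k(9q + 2) + 8(9q + 2).
Both groups share the factor (9q + 2).

(5k + 8)(9q + 2)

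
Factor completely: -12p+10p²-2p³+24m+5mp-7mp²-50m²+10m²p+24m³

Group: 2m(12m²+11mp-25m+2p²-10p+12) - p(12m²+11mp-25m+2p²-10p+12); both groups contain (12m²+11mp-25m+2p²-10p+12), so (2m-p) is a factor with cofactor 12m²+11mp-25m+2p²-10p+12.
The cofactor groups again: 12m²+11mp-25m+2p²-10p+12 = 3m(4m+p-3) + (2p-4)(4m+p-3); both groups contain (4m+p-3), giving (3m+2p-4)(4m+p-3).

(2m-p)(3m+2p-4)(4m+p-3)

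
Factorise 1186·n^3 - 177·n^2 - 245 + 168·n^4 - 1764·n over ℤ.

Testing divisors of the constant over divisors of the leading coefficient, n = -7/6 is a root, giving the factor (6·n + 7) and quotient 28·n^3 + 165·n^2 - 222·n - 35.
Next, n = -1/7 is a root, so (7·n + 1) is a factor; dividing leaves 4·n^2 + 23·n - 35.
The remaining quadratic factors as (n + 7)(4·n - 5).

(4·n - 5)·(6·n + 7)·(7·n + 1)·(n + 7)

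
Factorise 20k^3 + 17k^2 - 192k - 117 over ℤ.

(4k + 13)(5k + 3)(k - 3)

Testing divisors of the constant over divisors of the leading coefficient, k = 3 is a root, so (k - 3) is a factor; dividing leaves 20k^2 + 77k + 39.
The remaining quadratic factors as (5k + 3)(4k + 13).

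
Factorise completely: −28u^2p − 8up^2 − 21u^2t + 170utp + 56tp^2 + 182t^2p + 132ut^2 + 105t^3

−(u − 7t)(7u + 5t + 2p)(3t + 4p)

Group: u(−21ut − 28up − 15t^2 − 26tp − 8p^2) − 7t(−21ut − 28up − 15t^2 − 26tp − 8p^2); both groups contain (−21ut − 28up − 15t^2 − 26tp − 8p^2), so (u − 7t) is a factor with cofactor −21ut − 28up − 15t^2 − 26tp − 8p^2.
The cofactor groups again: −21ut − 28up − 15t^2 − 26tp − 8p^2 = −7u(3t + 4p) + (−5t − 2p)(3t + 4p); both groups contain (3t + 4p), giving −(7u + 5t + 2p)(3t + 4p).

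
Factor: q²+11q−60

(q+15)(q−4)

Two integers with product −60 and sum 11 are 15 and −4.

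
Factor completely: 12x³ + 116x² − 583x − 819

(2x − 9)(6x + 7)(x + 13)

By the rational root theorem, x = −13 is a root, so (x + 13) divides it; the quotient is 12x² − 40x − 63.
The remaining quadratic factors as (2x − 9)(6x + 7).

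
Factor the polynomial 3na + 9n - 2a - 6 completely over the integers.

Group as (3na + 9n) + (-2a - 6) = 3n(a + 3) - 2(a + 3).
Both groups share the factor (a + 3).

(3n - 2)(a + 3)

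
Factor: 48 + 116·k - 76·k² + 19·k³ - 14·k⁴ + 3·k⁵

Testing divisors of the constant over divisors of the leading coefficient, k = -1/3 is a root, so (3·k + 1) is a factor; dividing leaves k⁴ - 5·k³ + 8·k² - 28·k + 48.
Then k = 2 is a root, so (k - 2) is a factor; dividing leaves k³ - 3·k² + 2·k - 24.
Continuing, k = 4 is a root, so (k - 4) divides it; the quotient is k² + k + 6.
The quadratic k² + k + 6 has discriminant -23 < 0 and is irreducible over ℤ.

(3·k + 1)·(k - 2)·(k - 4)·(k² + k + 6)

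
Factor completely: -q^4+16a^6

-(q^2-4a^3)(q^2+4a^3)

Recognize a difference of squares with the parts 4a^3 and q^2.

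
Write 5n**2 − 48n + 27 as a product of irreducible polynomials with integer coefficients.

(5n − 3)(n − 9)

Need a pair with product 5·27 = 135 and sum −48: that's −3 and −45.
Split the middle term: 5n**2 − 3n − 45n + 27 = n(5n − 3) − 9(5n − 3).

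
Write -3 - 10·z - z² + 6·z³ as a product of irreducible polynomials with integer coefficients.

(2·z - 3)·(3·z + 1)·(z + 1)

Among the possible rational roots, z = 3/2 is a root, so (2·z - 3) divides it; the quotient is 3·z² + 4·z + 1.
The remaining quadratic factors as (z + 1)(3·z + 1).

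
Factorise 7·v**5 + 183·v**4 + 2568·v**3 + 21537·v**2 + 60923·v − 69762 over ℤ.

(7·v − 6)·(v + 11)·(v + 7)·(v**2 + 9·v + 151)

Trying the rational-root candidates, v = −11 is a root, so (v + 11) is a factor; dividing leaves 7·v**4 + 106·v**3 + 1402·v**2 + 6115·v − 6342.
Then v = −7 is a root, so (v + 7) is a factor; dividing leaves 7·v**3 + 57·v**2 + 1003·v − 906.
Next, v = 6/7 is a root, so (7·v − 6) is a factor; dividing leaves v**2 + 9·v + 151.
The quadratic v**2 + 9·v + 151 has discriminant −523 < 0 and is irreducible over ℤ.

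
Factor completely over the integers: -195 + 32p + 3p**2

Need a pair with product 3·(-195) = -585 and sum 32: that's 45 and -13.
Split the middle term: 3p**2 + 45p - 13p - 195 = 3p(p + 15) - 13(p + 15).

(3p - 13)(p + 15)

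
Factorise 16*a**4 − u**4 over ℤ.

(2*a + u)*(2*a − u)*(4*a**2 + u**2)

Difference of squares twice: with A = 2*a and B = u, A⁴ − B⁴ = (A² − B²)(A² + B²), and A² − B² factors again.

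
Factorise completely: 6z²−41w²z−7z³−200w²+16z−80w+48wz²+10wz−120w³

−(3w−z+2)(5w−z)(8w+7z+8)

Group: 3w(−40w²−27wz−40w+7z²+8z) + (−z+2)(−40w²−27wz−40w+7z²+8z); both groups contain (−40w²−27wz−40w+7z²+8z), so (3w−z+2) is a factor with cofactor −40w²−27wz−40w+7z²+8z.
The cofactor groups again: −40w²−27wz−40w+7z²+8z = −5w(8w+7z+8) + z(8w+7z+8); both groups contain (8w+7z+8), giving −(5w−z)(8w+7z+8).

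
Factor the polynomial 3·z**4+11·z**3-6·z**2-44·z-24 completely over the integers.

Testing divisors of the constant over divisors of the leading coefficient, z = -2/3 is a root, so (3·z+2) divides it; the quotient is z**3+3·z**2-4·z-12.
Next, z = -3 is a root, so (z+3) divides it; the quotient is z**2-4.
The remaining quadratic factors as (z+2)(z-2).

(3·z+2)·(z+2)·(z+3)·(z-2)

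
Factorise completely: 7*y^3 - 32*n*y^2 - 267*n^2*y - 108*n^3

Group: 3*n*(-36*n^2 - 5*n*y + y^2) + 7*y*(-36*n^2 - 5*n*y + y^2); both groups contain (-36*n^2 - 5*n*y + y^2), so (3*n + 7*y) is a factor with cofactor -36*n^2 - 5*n*y + y^2.
The cofactor groups again: -36*n^2 - 5*n*y + y^2 = -4*n*(9*n - y) - y*(9*n - y); both groups contain (9*n - y), giving -(4*n + y)*(9*n - y).

-(3*n + 7*y)*(4*n + y)*(9*n - y)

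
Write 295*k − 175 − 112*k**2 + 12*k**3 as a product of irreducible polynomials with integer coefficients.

Testing divisors of the constant over divisors of the leading coefficient, k = 7/2 is a root, giving the factor (2*k − 7) and quotient 6*k**2 − 35*k + 25.
The remaining quadratic factors as (k − 5)(6*k − 5).

(2*k − 7)*(6*k − 5)*(k − 5)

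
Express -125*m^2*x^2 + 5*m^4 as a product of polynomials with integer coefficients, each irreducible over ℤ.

5*m^2*(m + 5*x)*(m - 5*x)

Pull out the common factor 5*m^2; m^2 - 25*x^2 is a difference of squares.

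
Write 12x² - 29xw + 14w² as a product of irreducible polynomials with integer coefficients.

(3x - 2w)(4x - 7w)

Group: 3x(4x - 7w) - 2w(4x - 7w); both groups contain (4x - 7w).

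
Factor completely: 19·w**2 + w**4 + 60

(w**2 + 15)·(w**2 + 4)

Substitute u = w**2 to get a quadratic in u, then factor.
w**2 + 4 is irreducible over ℤ (sum of squares).
w**2 + 15 is irreducible over ℤ (always positive, so no real roots).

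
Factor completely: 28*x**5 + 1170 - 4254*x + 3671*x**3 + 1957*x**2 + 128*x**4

(2*x + 3)*(2*x - 1)*(7*x - 3)*(x**2 + 4*x + 130)

Testing divisors of the constant over divisors of the leading coefficient, x = -3/2 is a root, so (2*x + 3) divides it; the quotient is 14*x**4 + 43*x**3 + 1771*x**2 - 1678*x + 390.
Then x = 1/2 is a root, so (2*x - 1) is a factor; dividing leaves 7*x**3 + 25*x**2 + 898*x - 390.
Next, x = 3/7 is a root, so (7*x - 3) divides it; the quotient is x**2 + 4*x + 130.
The quadratic x**2 + 4*x + 130 has discriminant -504 < 0 and is irreducible over ℤ.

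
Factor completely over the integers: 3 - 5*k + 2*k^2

(2*k - 3)*(k - 1)

Need a pair with product 2·3 = 6 and sum -5: that's -2 and -3.
Split the middle term: 2*k^2 - 2*k - 3*k + 3 = 2*k*(k - 1) - 3*(k - 1).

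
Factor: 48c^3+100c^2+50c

2c(4c+5)(6c+5)

Pull out the common factor 2c, then factor the remaining trinomial.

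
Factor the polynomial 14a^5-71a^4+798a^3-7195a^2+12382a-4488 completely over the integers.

By the rational root theorem, a = 1/2 is a root, giving the factor (2a-1) and quotient 7a^4-32a^3+383a^2-3406a+4488.
Then a = 6 is a root, so (a-6) is a factor; dividing leaves 7a^3+10a^2+443a-748.
Next, a = 11/7 is a root, so (7a-11) is a factor; dividing leaves a^2+3a+68.
The quadratic a^2+3a+68 has discriminant -263 < 0 and is irreducible over ℤ.

(2a-1)(7a-11)(a-6)(a^2+3a+68)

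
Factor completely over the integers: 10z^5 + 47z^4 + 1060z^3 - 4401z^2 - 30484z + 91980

(2z - 9)(5z - 14)(z + 5)(z^2 + 7z + 146)

Testing divisors of the constant over divisors of the leading coefficient, z = -5 is a root, so (z + 5) divides it; the quotient is 10z^4 - 3z^3 + 1075z^2 - 9776z + 18396.
Continuing, z = 14/5 is a root, so (5z - 14) divides it; the quotient is 2z^3 + 5z^2 + 229z - 1314.
Continuing, z = 9/2 is a root, so (2z - 9) divides it; the quotient is z^2 + 7z + 146.
The quadratic z^2 + 7z + 146 has discriminant -535 < 0 and is irreducible over ℤ.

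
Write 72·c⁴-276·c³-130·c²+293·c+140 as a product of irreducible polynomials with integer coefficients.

(2·c+1)·(6·c+5)·(6·c-7)·(c-4)

Among the possible rational roots, c = -5/6 is a root, giving the factor (6·c+5) and quotient 12·c³-56·c²+25·c+28.
Next, c = 4 is a root, so (c-4) is a factor; dividing leaves 12·c²-8·c-7.
The remaining quadratic factors as (2·c+1)(6·c-7).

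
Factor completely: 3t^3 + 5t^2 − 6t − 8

(3t − 4)(t + 1)(t + 2)

Testing divisors of the constant over divisors of the leading coefficient, t = −2 is a root, so (t + 2) divides it; the quotient is 3t^2 − t − 4.
The remaining quadratic factors as (t + 1)(3t − 4).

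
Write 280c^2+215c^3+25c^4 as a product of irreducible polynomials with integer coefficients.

Pull out the common factor 5c^2, then factor the remaining trinomial.

5c^2(5c+8)(c+7)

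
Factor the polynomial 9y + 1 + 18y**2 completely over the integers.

(3y + 1)(6y + 1)

Need a pair with product 18·1 = 18 and sum 9: that's 3 and 6.
Split the middle term: 18y**2 + 3y + 6y + 1 = 3y(6y + 1) + (6y + 1).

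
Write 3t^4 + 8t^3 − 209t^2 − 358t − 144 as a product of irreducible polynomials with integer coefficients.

By the rational root theorem, t = −2/3 is a root, so (3t + 2) divides it; the quotient is t^3 + 2t^2 − 71t − 72.
Continuing, t = −1 is a root, so (t + 1) is a factor; dividing leaves t^2 + t − 72.
The remaining quadratic factors as (t + 9)(t − 8).

(3t + 2)(t + 1)(t + 9)(t − 8)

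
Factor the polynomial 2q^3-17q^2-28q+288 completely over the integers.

(2q-9)(q+4)(q-8)

By the rational root theorem, q = 8 is a root, giving the factor (q-8) and quotient 2q^2-q-36.
The remaining quadratic factors as (2q-9)(q+4).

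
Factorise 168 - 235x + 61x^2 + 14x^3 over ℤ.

Trying the rational-root candidates, x = -7 is a root, so (x + 7) divides it; the quotient is 14x^2 - 37x + 24.
The remaining quadratic factors as (7x - 8)(2x - 3).

(2x - 3)(7x - 8)(x + 7)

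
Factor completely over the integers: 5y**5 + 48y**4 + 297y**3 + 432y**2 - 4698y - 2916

(5y + 3)(y + 6)(y - 3)(y**2 + 6y + 54)

By the rational root theorem, y = 3 is a root, giving the factor (y - 3) and quotient 5y**4 + 63y**3 + 486y**2 + 1890y + 972.
Then y = -6 is a root, giving the factor (y + 6) and quotient 5y**3 + 33y**2 + 288y + 162.
Continuing, y = -3/5 is a root, giving the factor (5y + 3) and quotient y**2 + 6y + 54.
The quadratic y**2 + 6y + 54 has discriminant -180 < 0 and is irreducible over ℤ.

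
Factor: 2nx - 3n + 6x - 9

Group as (2nx - 3n) + (6x - 9) = n(2x - 3) + 3(2x - 3).
Both groups share the factor (2x - 3).

(2x - 3)(n + 3)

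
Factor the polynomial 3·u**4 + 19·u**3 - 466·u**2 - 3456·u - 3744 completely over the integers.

(3·u + 4)·(u + 12)·(u + 6)·(u - 13)

Testing divisors of the constant over divisors of the leading coefficient, u = -6 is a root, so (u + 6) is a factor; dividing leaves 3·u**3 + u**2 - 472·u - 624.
Next, u = 13 is a root, so (u - 13) is a factor; dividing leaves 3·u**2 + 40·u + 48.
The remaining quadratic factors as (3·u + 4)(u + 12).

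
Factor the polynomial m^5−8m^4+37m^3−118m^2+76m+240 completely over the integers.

Trying the rational-root candidates, m = −1 is a root, giving the factor (m+1) and quotient m^4−9m^3+46m^2−164m+240.
Next, m = 4 is a root, so (m−4) is a factor; dividing leaves m^3−5m^2+26m−60.
Next, m = 3 is a root, giving the factor (m−3) and quotient m^2−2m+20.
The quadratic m^2−2m+20 has discriminant −76 < 0 and is irreducible over ℤ.

(m+1)(m−3)(m−4)(m^2−2m+20)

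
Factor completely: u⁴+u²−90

(u+3)(u−3)(u²+10)

Substitute w = u² to get a quadratic in w, then factor.
u²−9 is a difference of squares.
u²+10 is irreducible over ℤ (always positive, so no real roots).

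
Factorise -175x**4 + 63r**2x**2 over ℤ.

Pull out the common factor 7x**2; 9r**2 - 25x**2 is a difference of squares.

7x**2(3r + 5x)(3r - 5x)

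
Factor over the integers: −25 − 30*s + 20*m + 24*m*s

(4*m − 5)*(6*s + 5)

Group as (24*m*s + 20*m) + (−30*s − 25) = 4*m*(6*s + 5) − 5*(6*s + 5).
Both groups share the factor (6*s + 5).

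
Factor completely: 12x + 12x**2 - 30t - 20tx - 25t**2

-(5t + 6x + 6)(5t - 2x)

Group: -5t(5t - 2x) + (-6x - 6)(5t - 2x); both groups contain (5t - 2x).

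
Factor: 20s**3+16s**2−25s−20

Group as (20s**3−25s) + (16s**2−20) = 5s(4s**2−5) + 4(4s**2−5).
Both groups share the factor (4s**2−5).

(5s+4)(4s**2−5)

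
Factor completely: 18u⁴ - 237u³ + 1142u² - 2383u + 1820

Testing divisors of the constant over divisors of the leading coefficient, u = 13/3 is a root, so (3u - 13) is a factor; dividing leaves 6u³ - 53u² + 151u - 140.
Continuing, u = 4 is a root, giving the factor (u - 4) and quotient 6u² - 29u + 35.
The remaining quadratic factors as (2u - 5)(3u - 7).

(2u - 5)(3u - 13)(3u - 7)(u - 4)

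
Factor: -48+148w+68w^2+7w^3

Among the possible rational roots, w = -6 is a root, so (w+6) is a factor; dividing leaves 7w^2+26w-8.
The remaining quadratic factors as (7w-2)(w+4).

(7w-2)(w+4)(w+6)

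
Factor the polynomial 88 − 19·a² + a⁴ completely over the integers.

(a² − 11)·(a² − 8)

Substitute u = a² to get a quadratic in u, then factor.
a² − 11 is irreducible over ℤ (11 is not a perfect square).
a² − 8 is irreducible over ℤ (8 is not a perfect square).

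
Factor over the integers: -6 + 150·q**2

6·(5·q + 1)·(5·q - 1)

Factor out 6, leaving 25·q**2 - 1, which is a difference of two squares.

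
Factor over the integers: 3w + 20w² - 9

(4w + 3)(5w - 3)

Need a pair with product 20·(-9) = -180 and sum 3: that's 15 and -12.
Split the middle term: 20w² + 15w - 12w - 9 = 5w(4w + 3) - 3(4w + 3).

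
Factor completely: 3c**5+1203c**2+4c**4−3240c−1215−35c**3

By the rational root theorem, c = −9 is a root, so (c+9) divides it; the quotient is 3c**4−23c**3+172c**2−345c−135.
Next, c = −1/3 is a root, so (3c+1) is a factor; dividing leaves c**3−8c**2+60c−135.
Next, c = 3 is a root, giving the factor (c−3) and quotient c**2−5c+45.
The quadratic c**2−5c+45 has discriminant −155 < 0 and is irreducible over ℤ.

(3c+1)(c+9)(c−3)(c**2−5c+45)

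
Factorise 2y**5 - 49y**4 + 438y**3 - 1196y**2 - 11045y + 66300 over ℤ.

(2y - 13)(y + 5)(y - 12)(y**2 - 11y + 85)

Among the possible rational roots, y = 13/2 is a root, so (2y - 13) divides it; the quotient is y**4 - 18y**3 + 102y**2 + 65y - 5100.
Continuing, y = -5 is a root, so (y + 5) is a factor; dividing leaves y**3 - 23y**2 + 217y - 1020.
Next, y = 12 is a root, so (y - 12) divides it; the quotient is y**2 - 11y + 85.
The quadratic y**2 - 11y + 85 has discriminant -219 < 0 and is irreducible over ℤ.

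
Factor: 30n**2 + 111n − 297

3(2n + 11)(5n − 9)

Pull out the common factor 3, then factor the remaining trinomial.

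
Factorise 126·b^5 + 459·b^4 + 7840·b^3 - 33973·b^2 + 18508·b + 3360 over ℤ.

(3·b - 8)·(6·b - 5)·(7·b + 1)·(b^2 + 7·b + 84)

Trying the rational-root candidates, b = 5/6 is a root, giving the factor (6·b - 5) and quotient 21·b^4 + 94·b^3 + 1385·b^2 - 4508·b - 672.
Then b = 8/3 is a root, giving the factor (3·b - 8) and quotient 7·b^3 + 50·b^2 + 595·b + 84.
Continuing, b = -1/7 is a root, so (7·b + 1) is a factor; dividing leaves b^2 + 7·b + 84.
The quadratic b^2 + 7·b + 84 has discriminant -287 < 0 and is irreducible over ℤ.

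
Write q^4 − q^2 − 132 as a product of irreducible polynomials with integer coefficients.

(q^2 + 11)(q^2 − 12)

Substitute u = q^2 to get a quadratic in u, then factor.
q^2 + 11 is irreducible over ℤ (always positive, so no real roots).
q^2 − 12 is irreducible over ℤ (12 is not a perfect square).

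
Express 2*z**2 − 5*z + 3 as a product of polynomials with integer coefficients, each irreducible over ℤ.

Need a pair with product 2·3 = 6 and sum −5: that's −3 and −2.
Split the middle term: 2*z**2 − 3*z − 2*z + 3 = z*(2*z − 3) − (2*z − 3).

(2*z − 3)*(z − 1)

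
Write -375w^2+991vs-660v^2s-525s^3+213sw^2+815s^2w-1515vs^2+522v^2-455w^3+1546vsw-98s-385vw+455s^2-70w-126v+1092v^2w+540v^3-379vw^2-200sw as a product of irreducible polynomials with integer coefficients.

Group: 9v(60v^2-120vs+88vw+58v-75s^2+170sw+65s-91w^2-75w-14) + (7s+5w)(60v^2-120vs+88vw+58v-75s^2+170sw+65s-91w^2-75w-14); both groups contain (60v^2-120vs+88vw+58v-75s^2+170sw+65s-91w^2-75w-14), so (9v+7s+5w) is a factor with cofactor 60v^2-120vs+88vw+58v-75s^2+170sw+65s-91w^2-75w-14.
The cofactor groups again: 60v^2-120vs+88vw+58v-75s^2+170sw+65s-91w^2-75w-14 = 6v(10v+5s-7w-2) + (-15s+13w+7)(10v+5s-7w-2); both groups contain (10v+5s-7w-2), giving (6v-15s+13w+7)(10v+5s-7w-2).

(6v-15s+13w+7)(10v+5s-7w-2)(9v+7s+5w)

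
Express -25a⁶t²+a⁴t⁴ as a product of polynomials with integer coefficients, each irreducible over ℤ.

-a⁴t²(5a+t)(5a-t)

Every term has a factor of a⁴t²; factoring it out leaves -25a²+t².
Recognize a difference of squares with the parts t and 5a.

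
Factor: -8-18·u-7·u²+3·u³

By the rational root theorem, u = 4 is a root, so (u-4) is a factor; dividing leaves 3·u²+5·u+2.
The remaining quadratic factors as (3·u+2)(u+1).

(3·u+2)·(u+1)·(u-4)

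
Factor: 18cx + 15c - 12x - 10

(3c - 2)(6x + 5)

Group as (18cx + 15c) + (-12x - 10) = 3c(6x + 5) - 2(6x + 5).
Both groups share the factor (6x + 5).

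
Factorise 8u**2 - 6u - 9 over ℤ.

Need a pair with product 8·(-9) = -72 and sum -6: that's -12 and 6.
Split the middle term: 8u**2 - 12u + 6u - 9 = 4u(2u - 3) + 3(2u - 3).

(2u - 3)(4u + 3)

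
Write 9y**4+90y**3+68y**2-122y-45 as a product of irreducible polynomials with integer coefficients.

Testing divisors of the constant over divisors of the leading coefficient, y = -5/3 is a root, so (3y+5) is a factor; dividing leaves 3y**3+25y**2-19y-9.
Next, y = -1/3 is a root, so (3y+1) is a factor; dividing leaves y**2+8y-9.
The remaining quadratic factors as (y+9)(y-1).

(3y+1)(3y+5)(y+9)(y-1)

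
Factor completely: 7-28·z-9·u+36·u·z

(4·z-1)·(9·u-7)

Group as (36·u·z-9·u) + (-28·z+7) = 9·u·(4·z-1) - 7·(4·z-1).
Both groups share the factor (4·z-1).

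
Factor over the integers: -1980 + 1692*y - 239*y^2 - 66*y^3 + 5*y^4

Trying the rational-root candidates, y = 11/5 is a root, so (5*y - 11) divides it; the quotient is y^3 - 11*y^2 - 72*y + 180.
Then y = -6 is a root, so (y + 6) divides it; the quotient is y^2 - 17*y + 30.
The remaining quadratic factors as (y - 15)(y - 2).

(5*y - 11)*(y + 6)*(y - 15)*(y - 2)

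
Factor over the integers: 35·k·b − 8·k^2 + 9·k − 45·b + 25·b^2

−(k − 5·b)·(8·k + 5·b − 9)

Group: −8·k·(k − 5·b) + (−5·b + 9)·(k − 5·b); both groups contain (k − 5·b).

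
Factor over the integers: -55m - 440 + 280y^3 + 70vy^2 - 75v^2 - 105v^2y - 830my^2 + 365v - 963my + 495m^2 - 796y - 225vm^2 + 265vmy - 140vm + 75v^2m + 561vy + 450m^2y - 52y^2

(3v - 9m + 4y - 8)(5m - 7y - 5)(5v - 10y - 11)

Group: 3v(25vm - 35vy - 25v - 50my - 55m + 70y^2 + 127y + 55) + (-9m + 4y - 8)(25vm - 35vy - 25v - 50my - 55m + 70y^2 + 127y + 55); both groups contain (25vm - 35vy - 25v - 50my - 55m + 70y^2 + 127y + 55), so (3v - 9m + 4y - 8) is a factor with cofactor 25vm - 35vy - 25v - 50my - 55m + 70y^2 + 127y + 55.
The cofactor groups again: 25vm - 35vy - 25v - 50my - 55m + 70y^2 + 127y + 55 = 5m(5v - 10y - 11) + (-7y - 5)(5v - 10y - 11); both groups contain (5v - 10y - 11), giving (5m - 7y - 5)(5v - 10y - 11).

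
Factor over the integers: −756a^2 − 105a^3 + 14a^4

Pull out the common factor 7a^2, then factor the remaining trinomial.

7a^2(2a + 9)(a − 12)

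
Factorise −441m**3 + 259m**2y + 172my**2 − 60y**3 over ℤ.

−(7m − 2y)(7m − 6y)(9m + 5y)

Group: 7m(−63m**2 + 19my + 30y**2) − 2y(−63m**2 + 19my + 30y**2); both groups contain (−63m**2 + 19my + 30y**2), so (7m − 2y) is a factor with cofactor −63m**2 + 19my + 30y**2.
The cofactor groups again: −63m**2 + 19my + 30y**2 = −9m(7m − 6y) − 5y(7m − 6y); both groups contain (7m − 6y), giving −(9m + 5y)(7m − 6y).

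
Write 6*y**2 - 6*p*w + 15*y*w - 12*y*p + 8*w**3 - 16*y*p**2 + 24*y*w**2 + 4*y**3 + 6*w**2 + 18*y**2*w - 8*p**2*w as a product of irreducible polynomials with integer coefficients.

(y - 2*p + 2*w)*(2*y + 4*p + 4*w + 3)*(2*y + w)

Group: y*(4*y**2 + 8*y*p + 10*y*w + 6*y + 4*p*w + 4*w**2 + 3*w) + (-2*p + 2*w)*(4*y**2 + 8*y*p + 10*y*w + 6*y + 4*p*w + 4*w**2 + 3*w); both groups contain (4*y**2 + 8*y*p + 10*y*w + 6*y + 4*p*w + 4*w**2 + 3*w), so (y - 2*p + 2*w) is a factor with cofactor 4*y**2 + 8*y*p + 10*y*w + 6*y + 4*p*w + 4*w**2 + 3*w.
The cofactor groups again: 4*y**2 + 8*y*p + 10*y*w + 6*y + 4*p*w + 4*w**2 + 3*w = 2*y*(2*y + 4*p + 4*w + 3) + w*(2*y + 4*p + 4*w + 3); both groups contain (2*y + 4*p + 4*w + 3), giving (2*y + w)*(2*y + 4*p + 4*w + 3).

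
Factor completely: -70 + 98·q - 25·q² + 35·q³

(7·q - 5)·(5·q² + 14)

Group as (35·q³ + 98·q) + (-25·q² - 70) = 7·q·(5·q² + 14) - 5·(5·q² + 14).
Both groups share the factor (5·q² + 14).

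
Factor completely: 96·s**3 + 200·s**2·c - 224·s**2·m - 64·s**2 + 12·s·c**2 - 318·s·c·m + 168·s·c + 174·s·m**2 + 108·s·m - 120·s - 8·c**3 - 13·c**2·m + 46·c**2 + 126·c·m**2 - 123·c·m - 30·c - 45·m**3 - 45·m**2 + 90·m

Group: 4·s·(24·s**2 + 44·s·c - 38·s·m - 16·s - 8·c**2 - 37·c·m + 46·c + 15·m**2 + 15·m - 30) + (c - 3·m)·(24·s**2 + 44·s·c - 38·s·m - 16·s - 8·c**2 - 37·c·m + 46·c + 15·m**2 + 15·m - 30); both groups contain (24·s**2 + 44·s·c - 38·s·m - 16·s - 8·c**2 - 37·c·m + 46·c + 15·m**2 + 15·m - 30), so (4·s + c - 3·m) is a factor with cofactor 24·s**2 + 44·s·c - 38·s·m - 16·s - 8·c**2 - 37·c·m + 46·c + 15·m**2 + 15·m - 30.
The cofactor groups again: 24·s**2 + 44·s·c - 38·s·m - 16·s - 8·c**2 - 37·c·m + 46·c + 15·m**2 + 15·m - 30 = 4·s·(6·s - c - 5·m + 5) + (8·c - 3·m - 6)·(6·s - c - 5·m + 5); both groups contain (6·s - c - 5·m + 5), giving (4·s + 8·c - 3·m - 6)·(6·s - c - 5·m + 5).

(6·s - c - 5·m + 5)·(4·s + 8·c - 3·m - 6)·(4·s + c - 3·m)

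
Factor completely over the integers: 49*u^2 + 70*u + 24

Need a pair with product 49·24 = 1176 and sum 70: that's 28 and 42.
Split the middle term: 49*u^2 + 28*u + 42*u + 24 = 7*u*(7*u + 4) + 6*(7*u + 4).

(7*u + 4)*(7*u + 6)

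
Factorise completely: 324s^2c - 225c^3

Every term has a factor of 9c. Then 36s^2 - 25c^2 = (6s)² − (5c)².

9c(6s - 5c)(6s + 5c)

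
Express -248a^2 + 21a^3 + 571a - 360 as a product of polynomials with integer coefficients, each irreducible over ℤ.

(3a - 5)(7a - 8)(a - 9)

Testing divisors of the constant over divisors of the leading coefficient, a = 5/3 is a root, giving the factor (3a - 5) and quotient 7a^2 - 71a + 72.
The remaining quadratic factors as (a - 9)(7a - 8).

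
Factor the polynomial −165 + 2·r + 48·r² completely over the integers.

(6·r − 11)·(8·r + 15)

Need a pair with product 48·(−165) = −7920 and sum 2: that's −88 and 90.
Split the middle term: 48·r² − 88·r + 90·r − 165 = 8·r·(6·r − 11) + 15·(6·r − 11).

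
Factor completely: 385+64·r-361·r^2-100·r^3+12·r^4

Trying the rational-root candidates, r = -5/2 is a root, so (2·r+5) divides it; the quotient is 6·r^3-65·r^2-18·r+77.
Next, r = 11 is a root, so (r-11) divides it; the quotient is 6·r^2+r-7.
The remaining quadratic factors as (r-1)(6·r+7).

(2·r+5)·(6·r+7)·(r-1)·(r-11)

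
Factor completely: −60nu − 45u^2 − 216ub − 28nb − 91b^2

Group: −4n(15u + 7b) + (−3u − 13b)(15u + 7b); both groups contain (15u + 7b).

−(4n + 3u + 13b)(15u + 7b)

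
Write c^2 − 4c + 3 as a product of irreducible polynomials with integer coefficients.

Two integers with product 3 and sum −4 are −3 and −1.

(c − 1)(c − 3)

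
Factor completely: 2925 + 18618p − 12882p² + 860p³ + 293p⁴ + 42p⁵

(6p − 13)(7p + 1)(p − 3)(p² + 12p + 75)

Among the possible rational roots, p = 13/6 is a root, so (6p − 13) divides it; the quotient is 7p⁴ + 64p³ + 282p² − 1536p − 225.
Then p = −1/7 is a root, so (7p + 1) divides it; the quotient is p³ + 9p² + 39p − 225.
Then p = 3 is a root, giving the factor (p − 3) and quotient p² + 12p + 75.
The quadratic p² + 12p + 75 has discriminant −156 < 0 and is irreducible over ℤ.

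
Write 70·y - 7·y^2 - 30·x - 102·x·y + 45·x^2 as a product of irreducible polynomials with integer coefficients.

(15·x + y - 10)·(3·x - 7·y)

Group: 3·x·(15·x + y - 10) - 7·y·(15·x + y - 10); both groups contain (15·x + y - 10).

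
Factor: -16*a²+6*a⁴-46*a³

2*a²*(3*a+1)*(a-8)

Pull out the common factor 2*a², then factor the remaining trinomial.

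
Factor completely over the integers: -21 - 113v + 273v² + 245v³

(5v + 7)(7v + 1)(7v - 3)

Trying the rational-root candidates, v = -7/5 is a root, so (5v + 7) divides it; the quotient is 49v² - 14v - 3.
The remaining quadratic factors as (7v - 3)(7v + 1).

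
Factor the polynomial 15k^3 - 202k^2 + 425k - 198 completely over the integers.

(3k - 2)(5k - 9)(k - 11)

Trying the rational-root candidates, k = 9/5 is a root, so (5k - 9) divides it; the quotient is 3k^2 - 35k + 22.
The remaining quadratic factors as (3k - 2)(k - 11).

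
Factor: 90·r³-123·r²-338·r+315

(3·r-7)·(5·r+9)·(6·r-5)

By the rational root theorem, r = 5/6 is a root, so (6·r-5) is a factor; dividing leaves 15·r²-8·r-63.
The remaining quadratic factors as (5·r+9)(3·r-7).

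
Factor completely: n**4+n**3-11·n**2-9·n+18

Among the possible rational roots, n = -2 is a root, giving the factor (n+2) and quotient n**3-n**2-9·n+9.
Continuing, n = 3 is a root, so (n-3) is a factor; dividing leaves n**2+2·n-3.
The remaining quadratic factors as (n-1)(n+3).

(n+2)·(n+3)·(n-1)·(n-3)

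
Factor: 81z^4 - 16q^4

(3z - 2q)(3z + 2q)(9z^2 + 4q^2)

(3z)⁴ − (2q)⁴ = ((3z)² − (2q)²)((3z)² + (2q)²); the first factor splits again, the second (9z^2 + 4q^2) is irreducible.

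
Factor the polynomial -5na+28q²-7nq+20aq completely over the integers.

Group: -5a(n-4q) - 7q(n-4q); both groups contain (n-4q).

-(5a+7q)(n-4q)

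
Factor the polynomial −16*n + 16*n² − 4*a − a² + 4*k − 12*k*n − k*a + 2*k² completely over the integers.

Group: 2*k*(k − a − 4*n) + (a − 4*n + 4)*(k − a − 4*n); both groups contain (k − a − 4*n).

(k − a − 4*n)*(2*k + a − 4*n + 4)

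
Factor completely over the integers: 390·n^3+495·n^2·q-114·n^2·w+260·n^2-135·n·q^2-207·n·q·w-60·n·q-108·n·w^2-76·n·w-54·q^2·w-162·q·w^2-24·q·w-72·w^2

(13·n-3·q-9·w)·(5·n+2·w)·(6·n+9·q+4)

Group: 5·n·(78·n^2+99·n·q-54·n·w+52·n-27·q^2-81·q·w-12·q-36·w) + 2·w·(78·n^2+99·n·q-54·n·w+52·n-27·q^2-81·q·w-12·q-36·w); both groups contain (78·n^2+99·n·q-54·n·w+52·n-27·q^2-81·q·w-12·q-36·w), so (5·n+2·w) is a factor with cofactor 78·n^2+99·n·q-54·n·w+52·n-27·q^2-81·q·w-12·q-36·w.
The cofactor groups again: 78·n^2+99·n·q-54·n·w+52·n-27·q^2-81·q·w-12·q-36·w = 6·n·(13·n-3·q-9·w) + (9·q+4)·(13·n-3·q-9·w); both groups contain (13·n-3·q-9·w), giving (6·n+9·q+4)·(13·n-3·q-9·w).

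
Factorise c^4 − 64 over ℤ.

(c^2 + 8)(c^2 − 8)

Substitute u = c^2 to get a quadratic in u, then factor.
c^2 − 8 is irreducible over ℤ (8 is not a perfect square).
c^2 + 8 is irreducible over ℤ (always positive, so no real roots).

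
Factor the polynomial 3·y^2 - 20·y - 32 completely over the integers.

Need a pair with product 3·(-32) = -96 and sum -20: that's -24 and 4.
Split the middle term: 3·y^2 - 24·y + 4·y - 32 = 3·y·(y - 8) + 4·(y - 8).

(3·y + 4)·(y - 8)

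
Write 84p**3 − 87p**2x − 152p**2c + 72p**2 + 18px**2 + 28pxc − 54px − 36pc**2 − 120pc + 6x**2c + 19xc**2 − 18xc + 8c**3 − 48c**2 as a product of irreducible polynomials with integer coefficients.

Group: 7p(12p**2 − 9px − 20pc − 3xc − 8c**2) + (−2x − c + 6)(12p**2 − 9px − 20pc − 3xc − 8c**2); both groups contain (12p**2 − 9px − 20pc − 3xc − 8c**2), so (7p − 2x − c + 6) is a factor with cofactor 12p**2 − 9px − 20pc − 3xc − 8c**2.
The cofactor groups again: 12p**2 − 9px − 20pc − 3xc − 8c**2 = 3p(4p − 3x − 8c) + c(4p − 3x − 8c); both groups contain (4p − 3x − 8c), giving (3p + c)(4p − 3x − 8c).

(4p − 3x − 8c)(7p − 2x − c + 6)(3p + c)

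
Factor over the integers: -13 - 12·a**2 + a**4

Substitute u = a**2 to get a quadratic in u, then factor.
a**2 - 13 is irreducible over ℤ (13 is not a perfect square).
a**2 + 1 is irreducible over ℤ (sum of squares).

(a**2 + 1)·(a**2 - 13)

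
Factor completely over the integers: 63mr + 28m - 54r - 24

Group as (63mr + 28m) + (-54r - 24) = 7m(9r + 4) - 6(9r + 4).
Both groups share the factor (9r + 4).

(7m - 6)(9r + 4)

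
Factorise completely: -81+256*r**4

Write as (16*r**2)² − (9)², then factor 16*r**2-9 once more.

(4*r+3)*(4*r-3)*(16*r**2+9)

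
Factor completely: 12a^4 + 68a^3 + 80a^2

4a^2(3a + 5)(a + 4)

Pull out the common factor 4a^2, then factor the remaining trinomial.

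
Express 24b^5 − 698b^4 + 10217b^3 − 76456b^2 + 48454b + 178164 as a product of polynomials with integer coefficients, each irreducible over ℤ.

Testing divisors of the constant over divisors of the leading coefficient, b = 14 is a root, so (b − 14) divides it; the quotient is 24b^4 − 362b^3 + 5149b^2 − 4370b − 12726.
Next, b = −7/6 is a root, so (6b + 7) divides it; the quotient is 4b^3 − 65b^2 + 934b − 1818.
Next, b = 9/4 is a root, so (4b − 9) divides it; the quotient is b^2 − 14b + 202.
The quadratic b^2 − 14b + 202 has discriminant −612 < 0 and is irreducible over ℤ.

(4b − 9)(6b + 7)(b − 14)(b^2 − 14b + 202)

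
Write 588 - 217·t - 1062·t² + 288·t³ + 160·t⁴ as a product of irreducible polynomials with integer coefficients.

(2·t + 7)·(4·t - 3)·(4·t - 7)·(5·t + 4)

Trying the rational-root candidates, t = 3/4 is a root, giving the factor (4·t - 3) and quotient 40·t³ + 102·t² - 189·t - 196.
Continuing, t = 7/4 is a root, so (4·t - 7) divides it; the quotient is 10·t² + 43·t + 28.
The remaining quadratic factors as (2·t + 7)(5·t + 4).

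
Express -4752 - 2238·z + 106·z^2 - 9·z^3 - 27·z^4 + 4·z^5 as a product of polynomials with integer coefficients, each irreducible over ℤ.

Among the possible rational roots, z = -3 is a root, so (z + 3) is a factor; dividing leaves 4·z^4 - 39·z^3 + 108·z^2 - 218·z - 1584.
Continuing, z = -9/4 is a root, so (4·z + 9) is a factor; dividing leaves z^3 - 12·z^2 + 54·z - 176.
Then z = 8 is a root, giving the factor (z - 8) and quotient z^2 - 4·z + 22.
The quadratic z^2 - 4·z + 22 has discriminant -72 < 0 and is irreducible over ℤ.

(4·z + 9)·(z + 3)·(z - 8)·(z^2 - 4·z + 22)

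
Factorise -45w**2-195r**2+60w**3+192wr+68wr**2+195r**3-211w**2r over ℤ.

(5w-13r)(3w-5r)(4w+3r-3)

Group: 4w(15w**2-64wr+65r**2) + (3r-3)(15w**2-64wr+65r**2); both groups contain (15w**2-64wr+65r**2), so (4w+3r-3) is a factor with cofactor 15w**2-64wr+65r**2.
The cofactor groups again: 15w**2-64wr+65r**2 = 5w(3w-5r) - 13r(3w-5r); both groups contain (3w-5r), giving (5w-13r)(3w-5r).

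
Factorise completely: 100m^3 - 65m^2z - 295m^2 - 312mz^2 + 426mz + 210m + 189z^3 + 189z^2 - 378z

(4m + 7z - 7)(5m - 3z - 6)(5m - 9z)

Group: 4m(25m^2 - 60mz - 30m + 27z^2 + 54z) + (7z - 7)(25m^2 - 60mz - 30m + 27z^2 + 54z); both groups contain (25m^2 - 60mz - 30m + 27z^2 + 54z), so (4m + 7z - 7) is a factor with cofactor 25m^2 - 60mz - 30m + 27z^2 + 54z.
The cofactor groups again: 25m^2 - 60mz - 30m + 27z^2 + 54z = 5m(5m - 9z) + (-3z - 6)(5m - 9z); both groups contain (5m - 9z), giving (5m - 3z - 6)(5m - 9z).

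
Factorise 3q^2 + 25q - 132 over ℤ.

(3q - 11)(q + 12)

Need a pair with product 3·(-132) = -396 and sum 25: that's -11 and 36.
Split the middle term: 3q^2 - 11q + 36q - 132 = q(3q - 11) + 12(3q - 11).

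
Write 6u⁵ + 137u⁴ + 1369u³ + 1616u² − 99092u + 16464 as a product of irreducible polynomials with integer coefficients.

(6u − 1)(u + 14)(u − 6)(u² + 15u + 196)

Trying the rational-root candidates, u = 1/6 is a root, so (6u − 1) is a factor; dividing leaves u⁴ + 23u³ + 232u² + 308u − 16464.
Next, u = 6 is a root, so (u − 6) divides it; the quotient is u³ + 29u² + 406u + 2744.
Next, u = −14 is a root, so (u + 14) is a factor; dividing leaves u² + 15u + 196.
The quadratic u² + 15u + 196 has discriminant −559 < 0 and is irreducible over ℤ.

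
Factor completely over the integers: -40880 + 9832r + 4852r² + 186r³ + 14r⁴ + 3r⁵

Testing divisors of the constant over divisors of the leading coefficient, r = 2 is a root, so (r - 2) divides it; the quotient is 3r⁴ + 20r³ + 226r² + 5304r + 20440.
Continuing, r = -14/3 is a root, so (3r + 14) divides it; the quotient is r³ + 2r² + 66r + 1460.
Continuing, r = -10 is a root, giving the factor (r + 10) and quotient r² - 8r + 146.
The quadratic r² - 8r + 146 has discriminant -520 < 0 and is irreducible over ℤ.

(3r + 14)(r + 10)(r - 2)(r² - 8r + 146)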